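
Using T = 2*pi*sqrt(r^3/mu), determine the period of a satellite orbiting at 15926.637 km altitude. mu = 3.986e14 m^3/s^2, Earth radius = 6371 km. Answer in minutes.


r = 22297.6370 km = 2.2297637e+07 m
T = 2*pi*sqrt(r^3/mu) = 2*pi*sqrt(1.1086042e+22 / 3.986e14)
T = 33135.9543 s = 552.2659 min

552.2659 minutes


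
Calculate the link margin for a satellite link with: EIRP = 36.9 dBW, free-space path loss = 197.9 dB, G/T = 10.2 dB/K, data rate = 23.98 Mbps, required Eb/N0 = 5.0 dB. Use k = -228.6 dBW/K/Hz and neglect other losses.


C/N0 = EIRP - FSPL + G/T - k = 36.9 - 197.9 + 10.2 - (-228.6)
C/N0 = 77.8000 dB-Hz
R_b = 23.98 Mbps = 2.398e+07 bps -> 10*log10(R_b) = 73.7985 dB-Hz
Eb/N0 = C/N0 - 10*log10(R_b) = 77.8000 - 73.7985 = 4.0015 dB
Margin = Eb/N0 - Eb/N0_req = 4.0015 - 5.0 = -0.9984918 dB (negative margin: link does not close)

-0.9985 dB


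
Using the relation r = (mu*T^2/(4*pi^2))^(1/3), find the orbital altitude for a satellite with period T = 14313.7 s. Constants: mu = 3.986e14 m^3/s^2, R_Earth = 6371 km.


T = 14313.7 s
r = (mu*T^2/(4*pi^2))^(1/3) = (3.986e14 * 14313.7^2 / (4*pi^2))^(1/3)
r = 1.2741693e+07 m = 12741.6927 km
alt = r - R_E = 12741.6927 - 6371 = 6370.6927 km

6370.6927 km


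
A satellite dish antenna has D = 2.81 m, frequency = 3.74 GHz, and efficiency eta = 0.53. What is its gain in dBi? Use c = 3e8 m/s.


lambda = c/f = 3e8 / 3.74e+09 = 0.0802139 m
G = eta*(pi*D/lambda)^2 = 0.53*(pi*2.81/0.0802139)^2
G = 6419.3189 (linear)
G = 10*log10(6419.3189) = 38.0749 dBi

38.0749 dBi


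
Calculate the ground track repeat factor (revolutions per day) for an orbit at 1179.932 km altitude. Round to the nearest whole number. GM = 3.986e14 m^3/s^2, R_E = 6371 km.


r = 7.550932e+06 m
T = 2*pi*sqrt(r^3/mu) = 6529.9831 s = 108.8331 min
revs/day = 1440 / 108.8331 = 13.2313
Rounded: 13 revolutions per day

13 revolutions per day


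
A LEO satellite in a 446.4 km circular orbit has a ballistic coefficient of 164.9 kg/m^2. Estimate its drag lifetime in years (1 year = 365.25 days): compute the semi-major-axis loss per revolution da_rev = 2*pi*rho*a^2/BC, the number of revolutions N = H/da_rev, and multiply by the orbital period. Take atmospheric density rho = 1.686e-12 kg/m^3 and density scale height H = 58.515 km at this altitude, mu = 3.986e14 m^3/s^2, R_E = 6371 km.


a = R_E + alt = 6817.4000 km = 6.8174e+06 m
da_rev = 2*pi*rho*a^2/BC = 2*pi*1.686e-12*(6.8174e+06)^2/164.9 = 2.985756 m per revolution
N = H/da_rev = 58515.0000 m / 2.985756 m = 19598.0506 revolutions
P = 2*pi*sqrt(a^3/mu) = 5601.9520 s
lifetime = N*P = 19598.0506 * 5601.9520 = 1.0978734e+08 s = 1270.6868 days
years = 1270.6868 / 365.25 = 3.4790 years

3.4790 years


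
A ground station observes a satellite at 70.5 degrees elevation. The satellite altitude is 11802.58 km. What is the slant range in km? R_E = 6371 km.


h = 11802.58 km, el = 70.5 deg
d = -R_E*sin(el) + sqrt((R_E*sin(el))^2 + 2*R_E*h + h^2)
d = -6371.0000*sin(1.2305) + sqrt((6371.0000*0.9426415)^2 + 2*6371.0000*11802.58 + 11802.58^2)
d = 12043.1492 km

12043.1492 km


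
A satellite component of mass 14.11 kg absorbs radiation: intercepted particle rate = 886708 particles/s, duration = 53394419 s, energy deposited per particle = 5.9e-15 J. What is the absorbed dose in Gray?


Total energy deposited = rate * time * E_per
  = 886708 * 53394419 * 5.9e-15 = 0.279337 J
Dose = E_total / mass = 0.279337 / 14.11
Dose = 0.0197971 Gy

0.0198 Gy


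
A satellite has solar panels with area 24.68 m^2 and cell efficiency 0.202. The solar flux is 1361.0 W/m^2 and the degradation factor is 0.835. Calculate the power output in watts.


P = area * eta * S * degradation
P = 24.68 * 0.202 * 1361.0 * 0.835
P = 5665.5376 W

5665.5376 W


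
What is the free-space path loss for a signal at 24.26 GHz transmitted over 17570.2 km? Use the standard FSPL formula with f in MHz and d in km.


f = 24.26 GHz = 24260.0000 MHz
d = 17570.2 km
FSPL = 32.44 + 20*log10(24260.0000) + 20*log10(17570.2)
FSPL = 32.44 + 87.6978 + 84.8955
FSPL = 205.0334 dB

205.0334 dB


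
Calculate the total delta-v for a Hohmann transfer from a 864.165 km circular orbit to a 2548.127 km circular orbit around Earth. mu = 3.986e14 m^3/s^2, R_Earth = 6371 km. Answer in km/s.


r1 = 7235.1650 km = 7.235165e+06 m
r2 = 8919.1270 km = 8.919127e+06 m
dv1 = sqrt(mu/r1)*(sqrt(2*r2/(r1+r2)) - 1) = 377.2761 m/s
dv2 = sqrt(mu/r2)*(1 - sqrt(2*r1/(r1+r2))) = 358.0220 m/s
total dv = |dv1| + |dv2| = 377.2761 + 358.0220 = 735.2981 m/s = 0.7352981 km/s

0.7353 km/s


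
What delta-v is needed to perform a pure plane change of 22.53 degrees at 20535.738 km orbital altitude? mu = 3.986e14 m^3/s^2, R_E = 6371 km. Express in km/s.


r = 26906.7380 km = 2.6906738e+07 m
V = sqrt(mu/r) = 3848.9132 m/s
di = 22.53 deg = 0.3932227 rad
dV = 2*V*sin(di/2) = 2*3848.9132*sin(0.1966113)
dV = 1503.7480 m/s = 1.5037 km/s

1.5037 km/s


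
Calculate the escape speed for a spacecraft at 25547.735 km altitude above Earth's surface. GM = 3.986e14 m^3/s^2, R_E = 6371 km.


r = 6371.0 + 25547.735 = 31918.7350 km = 3.1918735e+07 m
v_esc = sqrt(2*mu/r) = sqrt(2*3.986e14 / 3.1918735e+07)
v_esc = 4997.5921 m/s = 4.9976 km/s

4.9976 km/s


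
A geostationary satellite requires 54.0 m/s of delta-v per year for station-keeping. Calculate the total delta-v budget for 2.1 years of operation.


dV = rate * years = 54.0 * 2.1
dV = 113.4000 m/s

113.4000 m/s


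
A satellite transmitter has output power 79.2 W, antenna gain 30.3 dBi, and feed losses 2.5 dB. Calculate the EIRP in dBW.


Pt = 79.2 W = 18.9873 dBW
EIRP = Pt_dBW + Gt - losses = 18.9873 + 30.3 - 2.5 = 46.7873 dBW

46.7873 dBW


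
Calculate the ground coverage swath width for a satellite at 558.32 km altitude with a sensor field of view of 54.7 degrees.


FOV = 54.7 deg = 0.9546951 rad
swath = 2 * alt * tan(FOV/2) = 2 * 558.32 * tan(0.4773476)
swath = 2 * 558.32 * 0.5172441
swath = 577.5755 km

577.5755 km


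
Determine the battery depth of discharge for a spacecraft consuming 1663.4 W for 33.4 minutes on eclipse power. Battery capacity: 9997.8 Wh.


E_used = P * t / 60 = 1663.4 * 33.4 / 60 = 925.9593 Wh
DOD = E_used / E_total * 100 = 925.9593 / 9997.8 * 100
DOD = 9.2616 %

9.2616 %


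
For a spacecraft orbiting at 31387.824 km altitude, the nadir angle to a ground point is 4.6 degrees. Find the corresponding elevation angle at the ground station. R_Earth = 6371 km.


r = R_E + alt = 37758.8240 km
Law of sines in the satellite / Earth-center / ground-point triangle:
  sin(nadir)/R_E = sin(90 + el)/r  =>  cos(el) = (r/R_E)*sin(nadir)
cos(el) = (37758.8240 / 6371.0000) * sin(4.6 deg) = 0.4753127
el = arccos(0.4753127) = 61.6203 deg
(Earth-central angle = 90 - nadir - el = 23.7797 deg)

61.6203 degrees


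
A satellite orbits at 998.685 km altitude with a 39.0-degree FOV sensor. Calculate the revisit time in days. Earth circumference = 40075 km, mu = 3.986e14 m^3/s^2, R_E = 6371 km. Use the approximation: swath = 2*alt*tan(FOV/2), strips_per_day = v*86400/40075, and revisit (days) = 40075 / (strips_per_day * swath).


swath = 2*998.685*tan(0.3403392) = 707.3058 km
v = sqrt(mu/r) = 7354.3481 m/s = 7.3543 km/s
strips/day = v*86400/40075 = 7.3543*86400/40075 = 15.8557
coverage/day = strips * swath = 15.8557 * 707.3058 = 11214.8023 km
revisit = 40075 / 11214.8023 = 3.5734 days

3.5734 days


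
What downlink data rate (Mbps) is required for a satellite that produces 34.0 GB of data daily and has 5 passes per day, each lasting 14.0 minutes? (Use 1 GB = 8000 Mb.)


total contact time = 5 * 14.0 * 60 = 4200.0000 s
data = 34.0 GB = 272000.0000 Mb
rate = 272000.0000 / 4200.0000 = 64.7619 Mbps

64.7619 Mbps


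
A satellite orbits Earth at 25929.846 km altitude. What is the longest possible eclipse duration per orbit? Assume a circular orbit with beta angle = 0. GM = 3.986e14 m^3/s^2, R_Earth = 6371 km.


r = 32300.8460 km
T = 962.8992 min
Eclipse fraction = arcsin(R_E/r)/pi = arcsin(6371.0000/32300.8460)/pi
= arcsin(0.1972394)/pi = 0.06319763
Eclipse duration = 0.06319763 * 962.8992 = 60.8529 min

60.8529 minutes


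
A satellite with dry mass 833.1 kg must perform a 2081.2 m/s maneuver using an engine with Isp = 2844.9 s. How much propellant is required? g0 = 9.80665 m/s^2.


ve = Isp * g0 = 2844.9 * 9.80665 = 27898.938585 m/s
mass ratio = exp(dv/ve) = exp(2081.2/27898.938585) = 1.07745073
m_prop = m_dry * (mr - 1) = 833.1 * (1.07745073 - 1)
m_prop = 64.5242 kg

64.5242 kg


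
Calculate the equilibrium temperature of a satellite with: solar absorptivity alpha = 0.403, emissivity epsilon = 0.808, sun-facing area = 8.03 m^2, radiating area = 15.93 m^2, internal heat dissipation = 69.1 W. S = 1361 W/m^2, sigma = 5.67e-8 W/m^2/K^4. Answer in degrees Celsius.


Numerator = alpha*S*A_sun + Q_int = 0.403*1361*8.03 + 69.1 = 4473.4185 W
Denominator = eps*sigma*A_rad = 0.808*5.67e-8*15.93 = 7.2981065e-07 W/K^4
T^4 = 6.1295605e+09 K^4
T = 279.8062 K = 6.6562 C

6.6562 degrees Celsius


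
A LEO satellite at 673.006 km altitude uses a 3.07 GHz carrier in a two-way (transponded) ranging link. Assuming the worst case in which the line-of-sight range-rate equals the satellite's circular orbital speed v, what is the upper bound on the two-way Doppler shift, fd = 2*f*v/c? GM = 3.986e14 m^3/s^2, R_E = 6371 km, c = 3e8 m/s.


r = 7.044006e+06 m
v = sqrt(mu/r) = 7522.4410 m/s (worst-case radial velocity)
f = 3.07 GHz = 3.07e+09 Hz
fd = 2*f*v/c = 2*3.07e+09*7522.4410/3.0e+08
fd = 153959.2919 Hz

153959.2919 Hz


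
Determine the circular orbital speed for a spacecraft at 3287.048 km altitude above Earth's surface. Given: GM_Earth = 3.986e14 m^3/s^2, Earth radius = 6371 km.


r = R_E + alt = 6371.0 + 3287.048 = 9658.0480 km = 9.658048e+06 m
v = sqrt(mu/r) = sqrt(3.986e14 / 9.658048e+06) = 6424.2727 m/s = 6.4243 km/s

6.4243 km/s


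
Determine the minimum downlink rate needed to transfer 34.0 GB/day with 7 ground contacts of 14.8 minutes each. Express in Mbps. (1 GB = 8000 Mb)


total contact time = 7 * 14.8 * 60 = 6216.0000 s
data = 34.0 GB = 272000.0000 Mb
rate = 272000.0000 / 6216.0000 = 43.7580 Mbps

43.7580 Mbps


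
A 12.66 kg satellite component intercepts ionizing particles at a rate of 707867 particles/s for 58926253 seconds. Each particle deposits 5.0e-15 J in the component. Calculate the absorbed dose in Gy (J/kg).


Total energy deposited = rate * time * E_per
  = 707867 * 58926253 * 5.0e-15 = 0.2085597 J
Dose = E_total / mass = 0.2085597 / 12.66
Dose = 0.01647391 Gy

0.0165 Gy


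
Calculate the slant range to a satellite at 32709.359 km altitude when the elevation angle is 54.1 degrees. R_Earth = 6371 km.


h = 32709.359 km, el = 54.1 deg
d = -R_E*sin(el) + sqrt((R_E*sin(el))^2 + 2*R_E*h + h^2)
d = -6371.0000*sin(0.9442231) + sqrt((6371.0000*0.8100416)^2 + 2*6371.0000*32709.359 + 32709.359^2)
d = 33740.6183 km

33740.6183 km


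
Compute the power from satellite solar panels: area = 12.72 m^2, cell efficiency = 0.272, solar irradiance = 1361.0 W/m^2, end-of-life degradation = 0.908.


P = area * eta * S * degradation
P = 12.72 * 0.272 * 1361.0 * 0.908
P = 4275.6288 W

4275.6288 W


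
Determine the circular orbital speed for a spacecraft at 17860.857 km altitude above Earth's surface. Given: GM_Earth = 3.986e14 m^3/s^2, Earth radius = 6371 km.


r = R_E + alt = 6371.0 + 17860.857 = 24231.8570 km = 2.4231857e+07 m
v = sqrt(mu/r) = sqrt(3.986e14 / 2.4231857e+07) = 4055.7885 m/s = 4.0558 km/s

4.0558 km/s


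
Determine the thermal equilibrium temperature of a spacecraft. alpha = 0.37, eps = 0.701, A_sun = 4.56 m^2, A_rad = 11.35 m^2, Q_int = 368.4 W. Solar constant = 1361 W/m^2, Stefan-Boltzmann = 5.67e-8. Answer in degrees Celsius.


Numerator = alpha*S*A_sun + Q_int = 0.37*1361*4.56 + 368.4 = 2664.6792 W
Denominator = eps*sigma*A_rad = 0.701*5.67e-8*11.35 = 4.5112504e-07 W/K^4
T^4 = 5.9067419e+09 K^4
T = 277.2279 K = 4.0779 C

4.0779 degrees Celsius


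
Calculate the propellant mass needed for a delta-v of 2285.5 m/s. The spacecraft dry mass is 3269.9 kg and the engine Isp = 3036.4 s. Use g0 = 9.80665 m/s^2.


ve = Isp * g0 = 3036.4 * 9.80665 = 29776.912060 m/s
mass ratio = exp(dv/ve) = exp(2285.5/29776.912060) = 1.07977652
m_prop = m_dry * (mr - 1) = 3269.9 * (1.07977652 - 1)
m_prop = 260.8613 kg

260.8613 kg


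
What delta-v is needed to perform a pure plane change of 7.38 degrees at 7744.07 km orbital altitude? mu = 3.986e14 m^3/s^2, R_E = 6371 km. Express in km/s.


r = 14115.0700 km = 1.411507e+07 m
V = sqrt(mu/r) = 5314.0683 m/s
di = 7.38 deg = 0.1288053 rad
dV = 2*V*sin(di/2) = 2*5314.0683*sin(0.06440265)
dV = 684.0071 m/s = 0.6840071 km/s

0.6840 km/s


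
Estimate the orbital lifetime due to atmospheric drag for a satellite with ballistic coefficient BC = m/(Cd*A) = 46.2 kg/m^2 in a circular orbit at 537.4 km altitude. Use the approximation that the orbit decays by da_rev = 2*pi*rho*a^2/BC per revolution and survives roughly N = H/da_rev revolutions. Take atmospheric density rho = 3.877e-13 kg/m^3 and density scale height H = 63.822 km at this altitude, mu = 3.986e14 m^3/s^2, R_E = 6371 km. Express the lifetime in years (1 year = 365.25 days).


a = R_E + alt = 6908.4000 km = 6.9084e+06 m
da_rev = 2*pi*rho*a^2/BC = 2*pi*3.877e-13*(6.9084e+06)^2/46.2 = 2.516452 m per revolution
N = H/da_rev = 63822.0000 m / 2.516452 m = 25361.8988 revolutions
P = 2*pi*sqrt(a^3/mu) = 5714.4894 s
lifetime = N*P = 25361.8988 * 5714.4894 = 1.449303e+08 s = 1677.4341 days
years = 1677.4341 / 365.25 = 4.5926 years

4.5926 years


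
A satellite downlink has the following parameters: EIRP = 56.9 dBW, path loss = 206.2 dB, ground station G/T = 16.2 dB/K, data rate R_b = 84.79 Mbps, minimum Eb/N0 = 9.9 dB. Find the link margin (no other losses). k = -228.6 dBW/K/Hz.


C/N0 = EIRP - FSPL + G/T - k = 56.9 - 206.2 + 16.2 - (-228.6)
C/N0 = 95.5000 dB-Hz
R_b = 84.79 Mbps = 8.479e+07 bps -> 10*log10(R_b) = 79.2834 dB-Hz
Eb/N0 = C/N0 - 10*log10(R_b) = 95.5000 - 79.2834 = 16.2166 dB
Margin = Eb/N0 - Eb/N0_req = 16.2166 - 9.9 = 6.3166 dB (link closes)

6.3166 dB


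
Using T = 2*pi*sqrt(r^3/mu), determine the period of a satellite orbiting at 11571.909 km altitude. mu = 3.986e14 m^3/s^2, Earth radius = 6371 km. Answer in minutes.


r = 17942.9090 km = 1.7942909e+07 m
T = 2*pi*sqrt(r^3/mu) = 2*pi*sqrt(5.7766834e+21 / 3.986e14)
T = 23919.4122 s = 398.6569 min

398.6569 minutes


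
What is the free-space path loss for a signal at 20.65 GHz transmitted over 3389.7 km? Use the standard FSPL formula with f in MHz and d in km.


f = 20.65 GHz = 20650.0000 MHz
d = 3389.7 km
FSPL = 32.44 + 20*log10(20650.0000) + 20*log10(3389.7)
FSPL = 32.44 + 86.2984 + 70.6032
FSPL = 189.3416 dB

189.3416 dB


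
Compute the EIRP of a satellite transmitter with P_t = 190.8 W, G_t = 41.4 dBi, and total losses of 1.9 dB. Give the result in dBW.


Pt = 190.8 W = 22.8058 dBW
EIRP = Pt_dBW + Gt - losses = 22.8058 + 41.4 - 1.9 = 62.3058 dBW

62.3058 dBW


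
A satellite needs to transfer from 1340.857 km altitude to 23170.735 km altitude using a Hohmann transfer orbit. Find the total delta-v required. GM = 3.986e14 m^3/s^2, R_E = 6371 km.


r1 = 7711.8570 km = 7.711857e+06 m
r2 = 29541.7350 km = 2.9541735e+07 m
dv1 = sqrt(mu/r1)*(sqrt(2*r2/(r1+r2)) - 1) = 1864.6075 m/s
dv2 = sqrt(mu/r2)*(1 - sqrt(2*r1/(r1+r2))) = 1309.7217 m/s
total dv = |dv1| + |dv2| = 1864.6075 + 1309.7217 = 3174.3292 m/s = 3.1743 km/s

3.1743 km/s


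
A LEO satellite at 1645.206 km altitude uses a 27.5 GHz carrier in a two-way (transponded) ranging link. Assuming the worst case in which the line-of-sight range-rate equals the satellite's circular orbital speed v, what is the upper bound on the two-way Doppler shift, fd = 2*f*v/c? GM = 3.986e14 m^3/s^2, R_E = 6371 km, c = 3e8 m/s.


r = 8.016206e+06 m
v = sqrt(mu/r) = 7051.5439 m/s (worst-case radial velocity)
f = 27.5 GHz = 2.75e+10 Hz
fd = 2*f*v/c = 2*2.75e+10*7051.5439/3.0e+08
fd = 1.292783e+06 Hz

1.2928e+06 Hz


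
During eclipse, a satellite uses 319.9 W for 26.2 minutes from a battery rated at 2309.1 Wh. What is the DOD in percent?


E_used = P * t / 60 = 319.9 * 26.2 / 60 = 139.6897 Wh
DOD = E_used / E_total * 100 = 139.6897 / 2309.1 * 100
DOD = 6.0495 %

6.0495 %


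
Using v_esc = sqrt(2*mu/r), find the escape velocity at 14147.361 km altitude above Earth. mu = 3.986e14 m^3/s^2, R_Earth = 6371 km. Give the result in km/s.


r = 6371.0 + 14147.361 = 20518.3610 km = 2.0518361e+07 m
v_esc = sqrt(2*mu/r) = sqrt(2*3.986e14 / 2.0518361e+07)
v_esc = 6233.2179 m/s = 6.2332 km/s

6.2332 km/s


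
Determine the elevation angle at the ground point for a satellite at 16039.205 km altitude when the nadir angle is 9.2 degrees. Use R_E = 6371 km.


r = R_E + alt = 22410.2050 km
Law of sines in the satellite / Earth-center / ground-point triangle:
  sin(nadir)/R_E = sin(90 + el)/r  =>  cos(el) = (r/R_E)*sin(nadir)
cos(el) = (22410.2050 / 6371.0000) * sin(9.2 deg) = 0.5623874
el = arccos(0.5623874) = 55.7789 deg
(Earth-central angle = 90 - nadir - el = 25.0211 deg)

55.7789 degrees


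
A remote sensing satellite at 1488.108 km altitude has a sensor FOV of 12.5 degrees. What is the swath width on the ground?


FOV = 12.5 deg = 0.2181662 rad
swath = 2 * alt * tan(FOV/2) = 2 * 1488.108 * tan(0.1090831)
swath = 2 * 1488.108 * 0.1095178
swath = 325.9487 km

325.9487 km


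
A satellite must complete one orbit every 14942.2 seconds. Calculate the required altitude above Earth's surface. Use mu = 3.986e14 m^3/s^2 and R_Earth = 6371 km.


T = 14942.2 s
r = (mu*T^2/(4*pi^2))^(1/3) = (3.986e14 * 14942.2^2 / (4*pi^2))^(1/3)
r = 1.3111998e+07 m = 13111.9983 km
alt = r - R_E = 13111.9983 - 6371 = 6740.9983 km

6740.9983 km


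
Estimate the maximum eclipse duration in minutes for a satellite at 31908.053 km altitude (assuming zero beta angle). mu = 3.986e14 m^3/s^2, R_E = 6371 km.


r = 38279.0530 km
T = 1242.2292 min
Eclipse fraction = arcsin(R_E/r)/pi = arcsin(6371.0000/38279.0530)/pi
= arcsin(0.1664357)/pi = 0.05322581
Eclipse duration = 0.05322581 * 1242.2292 = 66.1187 min

66.1187 minutes


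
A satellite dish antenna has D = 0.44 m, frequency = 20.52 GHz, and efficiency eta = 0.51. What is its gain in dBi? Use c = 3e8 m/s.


lambda = c/f = 3e8 / 2.052e+10 = 0.01461988 m
G = eta*(pi*D/lambda)^2 = 0.51*(pi*0.44/0.01461988)^2
G = 4559.1878 (linear)
G = 10*log10(4559.1878) = 36.5889 dBi

36.5889 dBi


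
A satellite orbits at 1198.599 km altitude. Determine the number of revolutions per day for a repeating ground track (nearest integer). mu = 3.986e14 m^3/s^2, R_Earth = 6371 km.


r = 7.569599e+06 m
T = 2*pi*sqrt(r^3/mu) = 6554.2127 s = 109.2369 min
revs/day = 1440 / 109.2369 = 13.1824
Rounded: 13 revolutions per day

13 revolutions per day


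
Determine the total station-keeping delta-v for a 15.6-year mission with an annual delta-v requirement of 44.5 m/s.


dV = rate * years = 44.5 * 15.6
dV = 694.2000 m/s

694.2000 m/s


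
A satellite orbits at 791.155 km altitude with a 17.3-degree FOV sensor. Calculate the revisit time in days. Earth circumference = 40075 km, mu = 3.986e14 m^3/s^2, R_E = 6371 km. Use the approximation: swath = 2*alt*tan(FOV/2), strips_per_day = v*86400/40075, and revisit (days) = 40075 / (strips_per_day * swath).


swath = 2*791.155*tan(0.150971) = 240.7145 km
v = sqrt(mu/r) = 7460.1368 m/s = 7.4601 km/s
strips/day = v*86400/40075 = 7.4601*86400/40075 = 16.0837
coverage/day = strips * swath = 16.0837 * 240.7145 = 3871.5888 km
revisit = 40075 / 3871.5888 = 10.3510 days

10.3510 days


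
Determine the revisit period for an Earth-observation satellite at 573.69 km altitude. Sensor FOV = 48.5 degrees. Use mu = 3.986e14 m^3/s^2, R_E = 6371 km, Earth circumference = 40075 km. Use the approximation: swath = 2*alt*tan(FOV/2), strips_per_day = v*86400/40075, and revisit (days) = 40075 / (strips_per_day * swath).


swath = 2*573.69*tan(0.4232423) = 516.8570 km
v = sqrt(mu/r) = 7576.0392 m/s = 7.5760 km/s
strips/day = v*86400/40075 = 7.5760*86400/40075 = 16.3336
coverage/day = strips * swath = 16.3336 * 516.8570 = 8442.1455 km
revisit = 40075 / 8442.1455 = 4.7470 days

4.7470 days


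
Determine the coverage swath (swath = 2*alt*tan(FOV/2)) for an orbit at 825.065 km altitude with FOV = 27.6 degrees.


FOV = 27.6 deg = 0.4817109 rad
swath = 2 * alt * tan(FOV/2) = 2 * 825.065 * tan(0.2408554)
swath = 2 * 825.065 * 0.2456236
swath = 405.3108 km

405.3108 km


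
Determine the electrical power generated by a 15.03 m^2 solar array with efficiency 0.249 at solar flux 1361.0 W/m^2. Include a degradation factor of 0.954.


P = area * eta * S * degradation
P = 15.03 * 0.249 * 1361.0 * 0.954
P = 4859.2006 W

4859.2006 W


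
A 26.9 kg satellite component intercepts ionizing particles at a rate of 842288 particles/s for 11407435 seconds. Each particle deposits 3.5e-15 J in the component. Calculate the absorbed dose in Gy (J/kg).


Total energy deposited = rate * time * E_per
  = 842288 * 11407435 * 3.5e-15 = 0.03362921 J
Dose = E_total / mass = 0.03362921 / 26.9
Dose = 0.001250156 Gy

0.0013 Gy


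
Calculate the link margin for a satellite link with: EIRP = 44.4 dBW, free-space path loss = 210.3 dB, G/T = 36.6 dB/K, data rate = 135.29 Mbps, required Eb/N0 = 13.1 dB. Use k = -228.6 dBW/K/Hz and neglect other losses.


C/N0 = EIRP - FSPL + G/T - k = 44.4 - 210.3 + 36.6 - (-228.6)
C/N0 = 99.3000 dB-Hz
R_b = 135.29 Mbps = 1.3529e+08 bps -> 10*log10(R_b) = 81.3127 dB-Hz
Eb/N0 = C/N0 - 10*log10(R_b) = 99.3000 - 81.3127 = 17.9873 dB
Margin = Eb/N0 - Eb/N0_req = 17.9873 - 13.1 = 4.8873 dB (link closes)

4.8873 dB


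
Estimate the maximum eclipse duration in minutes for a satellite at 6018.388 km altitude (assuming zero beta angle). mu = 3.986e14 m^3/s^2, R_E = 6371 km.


r = 12389.3880 km
T = 228.7361 min
Eclipse fraction = arcsin(R_E/r)/pi = arcsin(6371.0000/12389.3880)/pi
= arcsin(0.5142304)/pi = 0.1719224
Eclipse duration = 0.1719224 * 228.7361 = 39.3249 min

39.3249 minutes


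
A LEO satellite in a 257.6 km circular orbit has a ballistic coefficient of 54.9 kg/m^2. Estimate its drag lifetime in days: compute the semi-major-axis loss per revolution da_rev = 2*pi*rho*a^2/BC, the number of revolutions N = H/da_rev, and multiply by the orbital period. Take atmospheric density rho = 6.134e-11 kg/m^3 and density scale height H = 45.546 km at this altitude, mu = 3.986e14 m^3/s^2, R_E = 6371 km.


a = R_E + alt = 6628.6000 km = 6.6286e+06 m
da_rev = 2*pi*rho*a^2/BC = 2*pi*6.134e-11*(6.6286e+06)^2/54.9 = 308.457206 m per revolution
N = H/da_rev = 45546.0000 m / 308.457206 m = 147.6574 revolutions
P = 2*pi*sqrt(a^3/mu) = 5370.8613 s
lifetime = N*P = 147.6574 * 5370.8613 = 793047.6110 s = 9.1788 days

9.1788 days


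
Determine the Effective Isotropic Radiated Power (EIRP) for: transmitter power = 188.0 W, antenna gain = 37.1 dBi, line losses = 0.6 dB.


Pt = 188.0 W = 22.7416 dBW
EIRP = Pt_dBW + Gt - losses = 22.7416 + 37.1 - 0.6 = 59.2416 dBW

59.2416 dBW


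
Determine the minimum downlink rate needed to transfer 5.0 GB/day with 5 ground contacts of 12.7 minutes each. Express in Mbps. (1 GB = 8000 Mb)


total contact time = 5 * 12.7 * 60 = 3810.0000 s
data = 5.0 GB = 40000.0000 Mb
rate = 40000.0000 / 3810.0000 = 10.4987 Mbps

10.4987 Mbps


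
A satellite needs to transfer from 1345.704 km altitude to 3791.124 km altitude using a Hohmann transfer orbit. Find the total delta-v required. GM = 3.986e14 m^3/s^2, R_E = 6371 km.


r1 = 7716.7040 km = 7.716704e+06 m
r2 = 10162.1240 km = 1.0162124e+07 m
dv1 = sqrt(mu/r1)*(sqrt(2*r2/(r1+r2)) - 1) = 475.7681 m/s
dv2 = sqrt(mu/r2)*(1 - sqrt(2*r1/(r1+r2))) = 444.0548 m/s
total dv = |dv1| + |dv2| = 475.7681 + 444.0548 = 919.8229 m/s = 0.9198229 km/s

0.9198 km/s


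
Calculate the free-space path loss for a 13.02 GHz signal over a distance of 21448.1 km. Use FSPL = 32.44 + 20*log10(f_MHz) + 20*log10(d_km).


f = 13.02 GHz = 13020.0000 MHz
d = 21448.1 km
FSPL = 32.44 + 20*log10(13020.0000) + 20*log10(21448.1)
FSPL = 32.44 + 82.2922 + 86.6278
FSPL = 201.3600 dB

201.3600 dB


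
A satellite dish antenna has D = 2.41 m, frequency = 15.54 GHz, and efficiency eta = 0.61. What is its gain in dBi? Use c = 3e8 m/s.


lambda = c/f = 3e8 / 1.554e+10 = 0.01930502 m
G = eta*(pi*D/lambda)^2 = 0.61*(pi*2.41/0.01930502)^2
G = 93825.9964 (linear)
G = 10*log10(93825.9964) = 49.7232 dBi

49.7232 dBi


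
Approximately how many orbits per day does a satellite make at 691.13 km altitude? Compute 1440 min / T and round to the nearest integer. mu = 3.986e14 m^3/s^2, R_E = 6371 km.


r = 7.06213e+06 m
T = 2*pi*sqrt(r^3/mu) = 5906.2902 s = 98.4382 min
revs/day = 1440 / 98.4382 = 14.6285
Rounded: 15 revolutions per day

15 revolutions per day


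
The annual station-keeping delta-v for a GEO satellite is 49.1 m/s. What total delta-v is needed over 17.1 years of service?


dV = rate * years = 49.1 * 17.1
dV = 839.6100 m/s

839.6100 m/s


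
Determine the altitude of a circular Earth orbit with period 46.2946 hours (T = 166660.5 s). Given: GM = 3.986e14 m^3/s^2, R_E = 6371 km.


T = 166660.5 s
r = (mu*T^2/(4*pi^2))^(1/3) = (3.986e14 * 166660.5^2 / (4*pi^2))^(1/3)
r = 6.5455725e+07 m = 65455.7253 km
alt = r - R_E = 65455.7253 - 6371 = 59084.7253 km

59084.7253 km


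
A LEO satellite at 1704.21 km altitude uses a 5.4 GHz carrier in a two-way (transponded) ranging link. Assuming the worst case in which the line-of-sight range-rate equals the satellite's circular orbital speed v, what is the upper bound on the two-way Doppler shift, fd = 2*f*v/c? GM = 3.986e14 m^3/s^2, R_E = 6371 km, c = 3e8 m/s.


r = 8.07521e+06 m
v = sqrt(mu/r) = 7025.7345 m/s (worst-case radial velocity)
f = 5.4 GHz = 5.4e+09 Hz
fd = 2*f*v/c = 2*5.4e+09*7025.7345/3.0e+08
fd = 252926.4424 Hz

252926.4424 Hz


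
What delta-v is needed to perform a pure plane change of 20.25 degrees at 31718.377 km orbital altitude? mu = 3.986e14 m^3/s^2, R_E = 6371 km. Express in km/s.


r = 38089.3770 km = 3.8089377e+07 m
V = sqrt(mu/r) = 3234.9436 m/s
di = 20.25 deg = 0.3534292 rad
dV = 2*V*sin(di/2) = 2*3234.9436*sin(0.1767146)
dV = 1137.3821 m/s = 1.1374 km/s

1.1374 km/s


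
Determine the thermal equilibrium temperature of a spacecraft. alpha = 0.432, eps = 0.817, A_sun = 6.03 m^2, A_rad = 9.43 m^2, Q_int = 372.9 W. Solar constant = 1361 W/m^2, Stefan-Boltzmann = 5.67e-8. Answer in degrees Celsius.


Numerator = alpha*S*A_sun + Q_int = 0.432*1361*6.03 + 372.9 = 3918.2506 W
Denominator = eps*sigma*A_rad = 0.817*5.67e-8*9.43 = 4.3683438e-07 W/K^4
T^4 = 8.9696479e+09 K^4
T = 307.7470 K = 34.5970 C

34.5970 degrees Celsius


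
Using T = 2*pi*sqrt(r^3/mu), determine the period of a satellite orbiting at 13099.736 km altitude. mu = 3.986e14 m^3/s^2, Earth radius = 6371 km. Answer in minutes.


r = 19470.7360 km = 1.9470736e+07 m
T = 2*pi*sqrt(r^3/mu) = 2*pi*sqrt(7.3815422e+21 / 3.986e14)
T = 27038.6356 s = 450.6439 min

450.6439 minutes


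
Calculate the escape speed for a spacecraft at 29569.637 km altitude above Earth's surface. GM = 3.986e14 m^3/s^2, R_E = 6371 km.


r = 6371.0 + 29569.637 = 35940.6370 km = 3.5940637e+07 m
v_esc = sqrt(2*mu/r) = sqrt(2*3.986e14 / 3.5940637e+07)
v_esc = 4709.6731 m/s = 4.7097 km/s

4.7097 km/s


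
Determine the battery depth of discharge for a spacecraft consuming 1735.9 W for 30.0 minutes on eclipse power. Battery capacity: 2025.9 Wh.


E_used = P * t / 60 = 1735.9 * 30.0 / 60 = 867.9500 Wh
DOD = E_used / E_total * 100 = 867.9500 / 2025.9 * 100
DOD = 42.8427 %

42.8427 %


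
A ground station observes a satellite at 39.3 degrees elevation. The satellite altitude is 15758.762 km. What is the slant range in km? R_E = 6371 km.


h = 15758.762 km, el = 39.3 deg
d = -R_E*sin(el) + sqrt((R_E*sin(el))^2 + 2*R_E*h + h^2)
d = -6371.0000*sin(0.6859144) + sqrt((6371.0000*0.6333809)^2 + 2*6371.0000*15758.762 + 15758.762^2)
d = 17538.3283 km

17538.3283 km


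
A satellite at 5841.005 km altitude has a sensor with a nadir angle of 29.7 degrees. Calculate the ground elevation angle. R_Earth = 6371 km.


r = R_E + alt = 12212.0050 km
Law of sines in the satellite / Earth-center / ground-point triangle:
  sin(nadir)/R_E = sin(90 + el)/r  =>  cos(el) = (r/R_E)*sin(nadir)
cos(el) = (12212.0050 / 6371.0000) * sin(29.7 deg) = 0.9497008
el = arccos(0.9497008) = 18.2497 deg
(Earth-central angle = 90 - nadir - el = 42.0503 deg)

18.2497 degrees


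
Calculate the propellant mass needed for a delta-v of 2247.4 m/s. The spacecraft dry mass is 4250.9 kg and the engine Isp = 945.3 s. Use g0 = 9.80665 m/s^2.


ve = Isp * g0 = 945.3 * 9.80665 = 9270.226245 m/s
mass ratio = exp(dv/ve) = exp(2247.4/9270.226245) = 1.27434466
m_prop = m_dry * (mr - 1) = 4250.9 * (1.27434466 - 1)
m_prop = 1166.2117 kg

1166.2117 kg


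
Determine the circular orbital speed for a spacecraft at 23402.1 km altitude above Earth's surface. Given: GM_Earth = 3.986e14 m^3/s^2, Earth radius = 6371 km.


r = R_E + alt = 6371.0 + 23402.1 = 29773.1000 km = 2.97731e+07 m
v = sqrt(mu/r) = sqrt(3.986e14 / 2.97731e+07) = 3658.9512 m/s = 3.6590 km/s

3.6590 km/s


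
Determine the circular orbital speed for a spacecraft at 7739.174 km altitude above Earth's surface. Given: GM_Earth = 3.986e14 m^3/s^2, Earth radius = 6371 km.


r = R_E + alt = 6371.0 + 7739.174 = 14110.1740 km = 1.4110174e+07 m
v = sqrt(mu/r) = sqrt(3.986e14 / 1.4110174e+07) = 5314.9901 m/s = 5.3150 km/s

5.3150 km/s


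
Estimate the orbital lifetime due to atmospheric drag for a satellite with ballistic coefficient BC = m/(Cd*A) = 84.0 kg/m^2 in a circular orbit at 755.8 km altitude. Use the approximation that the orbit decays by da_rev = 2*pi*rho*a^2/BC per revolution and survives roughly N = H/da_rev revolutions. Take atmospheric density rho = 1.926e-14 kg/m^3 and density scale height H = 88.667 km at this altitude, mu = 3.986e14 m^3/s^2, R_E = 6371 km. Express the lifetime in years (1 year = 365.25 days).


a = R_E + alt = 7126.8000 km = 7.1268e+06 m
da_rev = 2*pi*rho*a^2/BC = 2*pi*1.926e-14*(7.1268e+06)^2/84.0 = 0.0731721823 m per revolution
N = H/da_rev = 88667.0000 m / 0.0731721823 m = 1.2117583e+06 revolutions
P = 2*pi*sqrt(a^3/mu) = 5987.6041 s
lifetime = N*P = 1.2117583e+06 * 5987.6041 = 7.255529e+09 s = 83976.0306 days
years = 83976.0306 / 365.25 = 229.9138 years

229.9138 years


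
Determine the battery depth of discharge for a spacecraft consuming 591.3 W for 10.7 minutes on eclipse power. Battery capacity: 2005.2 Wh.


E_used = P * t / 60 = 591.3 * 10.7 / 60 = 105.4485 Wh
DOD = E_used / E_total * 100 = 105.4485 / 2005.2 * 100
DOD = 5.2588 %

5.2588 %


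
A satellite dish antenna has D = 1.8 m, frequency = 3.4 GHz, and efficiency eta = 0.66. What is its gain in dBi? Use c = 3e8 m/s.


lambda = c/f = 3e8 / 3.4e+09 = 0.08823529 m
G = eta*(pi*D/lambda)^2 = 0.66*(pi*1.8/0.08823529)^2
G = 2710.8408 (linear)
G = 10*log10(2710.8408) = 34.3310 dBi

34.3310 dBi


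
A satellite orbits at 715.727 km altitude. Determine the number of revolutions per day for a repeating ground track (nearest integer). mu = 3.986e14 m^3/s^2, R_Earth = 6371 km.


r = 7.086727e+06 m
T = 2*pi*sqrt(r^3/mu) = 5937.1740 s = 98.9529 min
revs/day = 1440 / 98.9529 = 14.5524
Rounded: 15 revolutions per day

15 revolutions per day


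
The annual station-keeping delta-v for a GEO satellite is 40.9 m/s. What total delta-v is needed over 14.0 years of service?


dV = rate * years = 40.9 * 14.0
dV = 572.6000 m/s

572.6000 m/s


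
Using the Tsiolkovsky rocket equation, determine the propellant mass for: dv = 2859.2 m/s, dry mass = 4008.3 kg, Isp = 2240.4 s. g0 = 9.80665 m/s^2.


ve = Isp * g0 = 2240.4 * 9.80665 = 21970.818660 m/s
mass ratio = exp(dv/ve) = exp(2859.2/21970.818660) = 1.13898356
m_prop = m_dry * (mr - 1) = 4008.3 * (1.13898356 - 1)
m_prop = 557.0878 kg

557.0878 kg


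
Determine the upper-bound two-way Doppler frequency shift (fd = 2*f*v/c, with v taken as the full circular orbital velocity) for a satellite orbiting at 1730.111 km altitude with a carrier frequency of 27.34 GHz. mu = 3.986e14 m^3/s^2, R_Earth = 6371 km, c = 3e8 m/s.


r = 8.101111e+06 m
v = sqrt(mu/r) = 7014.4941 m/s (worst-case radial velocity)
f = 27.34 GHz = 2.734e+10 Hz
fd = 2*f*v/c = 2*2.734e+10*7014.4941/3.0e+08
fd = 1.2785085e+06 Hz

1.2785e+06 Hz


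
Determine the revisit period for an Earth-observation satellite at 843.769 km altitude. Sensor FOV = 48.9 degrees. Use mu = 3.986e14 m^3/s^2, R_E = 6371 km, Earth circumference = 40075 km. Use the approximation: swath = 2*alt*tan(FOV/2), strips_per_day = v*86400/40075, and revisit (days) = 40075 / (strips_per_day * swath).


swath = 2*843.769*tan(0.426733) = 767.2776 km
v = sqrt(mu/r) = 7432.8853 m/s = 7.4329 km/s
strips/day = v*86400/40075 = 7.4329*86400/40075 = 16.0250
coverage/day = strips * swath = 16.0250 * 767.2776 = 12295.6120 km
revisit = 40075 / 12295.6120 = 3.2593 days

3.2593 days


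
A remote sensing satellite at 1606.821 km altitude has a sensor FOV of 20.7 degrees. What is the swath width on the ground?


FOV = 20.7 deg = 0.3612832 rad
swath = 2 * alt * tan(FOV/2) = 2 * 1606.821 * tan(0.1806416)
swath = 2 * 1606.821 * 0.1826324
swath = 586.9152 km

586.9152 km


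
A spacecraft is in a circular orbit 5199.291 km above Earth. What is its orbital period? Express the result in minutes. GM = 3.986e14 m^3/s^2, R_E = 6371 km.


r = 11570.2910 km = 1.1570291e+07 m
T = 2*pi*sqrt(r^3/mu) = 2*pi*sqrt(1.5489338e+21 / 3.986e14)
T = 12385.9021 s = 206.4317 min

206.4317 minutes


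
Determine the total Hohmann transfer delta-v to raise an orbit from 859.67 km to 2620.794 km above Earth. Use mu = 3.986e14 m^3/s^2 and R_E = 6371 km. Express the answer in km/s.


r1 = 7230.6700 km = 7.23067e+06 m
r2 = 8991.7940 km = 8.991794e+06 m
dv1 = sqrt(mu/r1)*(sqrt(2*r2/(r1+r2)) - 1) = 392.6345 m/s
dv2 = sqrt(mu/r2)*(1 - sqrt(2*r1/(r1+r2))) = 371.7804 m/s
total dv = |dv1| + |dv2| = 392.6345 + 371.7804 = 764.4149 m/s = 0.7644149 km/s

0.7644 km/s


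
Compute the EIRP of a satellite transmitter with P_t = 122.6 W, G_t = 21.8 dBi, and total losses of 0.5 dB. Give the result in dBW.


Pt = 122.6 W = 20.8849 dBW
EIRP = Pt_dBW + Gt - losses = 20.8849 + 21.8 - 0.5 = 42.1849 dBW

42.1849 dBW


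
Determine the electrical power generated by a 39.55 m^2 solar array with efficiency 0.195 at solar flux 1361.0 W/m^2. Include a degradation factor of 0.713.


P = area * eta * S * degradation
P = 39.55 * 0.195 * 1361.0 * 0.713
P = 7483.9134 W

7483.9134 W


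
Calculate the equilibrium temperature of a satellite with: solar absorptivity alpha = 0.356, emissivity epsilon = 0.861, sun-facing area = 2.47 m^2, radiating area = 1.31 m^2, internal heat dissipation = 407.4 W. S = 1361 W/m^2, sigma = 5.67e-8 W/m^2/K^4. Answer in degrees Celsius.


Numerator = alpha*S*A_sun + Q_int = 0.356*1361*2.47 + 407.4 = 1604.1545 W
Denominator = eps*sigma*A_rad = 0.861*5.67e-8*1.31 = 6.3952497e-08 W/K^4
T^4 = 2.5083532e+10 K^4
T = 397.9671 K = 124.8171 C

124.8171 degrees Celsius


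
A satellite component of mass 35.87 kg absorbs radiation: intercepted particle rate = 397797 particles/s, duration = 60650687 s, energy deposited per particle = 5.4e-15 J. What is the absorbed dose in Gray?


Total energy deposited = rate * time * E_per
  = 397797 * 60650687 * 5.4e-15 = 0.130284 J
Dose = E_total / mass = 0.130284 / 35.87
Dose = 0.003632115 Gy

0.0036 Gy


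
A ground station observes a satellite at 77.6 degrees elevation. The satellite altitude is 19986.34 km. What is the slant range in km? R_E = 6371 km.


h = 19986.34 km, el = 77.6 deg
d = -R_E*sin(el) + sqrt((R_E*sin(el))^2 + 2*R_E*h + h^2)
d = -6371.0000*sin(1.3544) + sqrt((6371.0000*0.9766723)^2 + 2*6371.0000*19986.34 + 19986.34^2)
d = 20099.4319 km

20099.4319 km


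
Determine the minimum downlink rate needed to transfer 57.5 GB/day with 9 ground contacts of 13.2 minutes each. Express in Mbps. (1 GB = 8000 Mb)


total contact time = 9 * 13.2 * 60 = 7128.0000 s
data = 57.5 GB = 460000.0000 Mb
rate = 460000.0000 / 7128.0000 = 64.5342 Mbps

64.5342 Mbps


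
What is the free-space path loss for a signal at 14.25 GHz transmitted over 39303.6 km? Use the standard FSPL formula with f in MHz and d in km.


f = 14.25 GHz = 14250.0000 MHz
d = 39303.6 km
FSPL = 32.44 + 20*log10(14250.0000) + 20*log10(39303.6)
FSPL = 32.44 + 83.0763 + 91.8886
FSPL = 207.4049 dB

207.4049 dB


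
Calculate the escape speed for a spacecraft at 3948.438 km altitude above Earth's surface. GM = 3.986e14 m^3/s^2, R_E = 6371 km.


r = 6371.0 + 3948.438 = 10319.4380 km = 1.0319438e+07 m
v_esc = sqrt(2*mu/r) = sqrt(2*3.986e14 / 1.0319438e+07)
v_esc = 8789.3270 m/s = 8.7893 km/s

8.7893 km/s


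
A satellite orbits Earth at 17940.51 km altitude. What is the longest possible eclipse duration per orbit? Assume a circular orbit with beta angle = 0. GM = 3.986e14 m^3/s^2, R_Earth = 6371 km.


r = 24311.5100 km
T = 628.7498 min
Eclipse fraction = arcsin(R_E/r)/pi = arcsin(6371.0000/24311.5100)/pi
= arcsin(0.2620569)/pi = 0.08440083
Eclipse duration = 0.08440083 * 628.7498 = 53.0670 min

53.0670 minutes


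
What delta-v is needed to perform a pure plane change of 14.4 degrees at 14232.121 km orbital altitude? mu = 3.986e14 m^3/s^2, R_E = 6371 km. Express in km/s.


r = 20603.1210 km = 2.0603121e+07 m
V = sqrt(mu/r) = 4398.4751 m/s
di = 14.4 deg = 0.2513274 rad
dV = 2*V*sin(di/2) = 2*4398.4751*sin(0.1256637)
dV = 1102.5502 m/s = 1.1026 km/s

1.1026 km/s


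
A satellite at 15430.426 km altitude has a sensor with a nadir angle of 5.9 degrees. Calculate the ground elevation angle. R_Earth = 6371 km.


r = R_E + alt = 21801.4260 km
Law of sines in the satellite / Earth-center / ground-point triangle:
  sin(nadir)/R_E = sin(90 + el)/r  =>  cos(el) = (r/R_E)*sin(nadir)
cos(el) = (21801.4260 / 6371.0000) * sin(5.9 deg) = 0.3517539
el = arccos(0.3517539) = 69.4054 deg
(Earth-central angle = 90 - nadir - el = 14.6946 deg)

69.4054 degrees


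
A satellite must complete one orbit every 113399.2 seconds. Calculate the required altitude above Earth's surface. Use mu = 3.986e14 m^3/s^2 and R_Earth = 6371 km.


T = 113399.2 s
r = (mu*T^2/(4*pi^2))^(1/3) = (3.986e14 * 113399.2^2 / (4*pi^2))^(1/3)
r = 5.0636753e+07 m = 50636.7526 km
alt = r - R_E = 50636.7526 - 6371 = 44265.7526 km

44265.7526 km


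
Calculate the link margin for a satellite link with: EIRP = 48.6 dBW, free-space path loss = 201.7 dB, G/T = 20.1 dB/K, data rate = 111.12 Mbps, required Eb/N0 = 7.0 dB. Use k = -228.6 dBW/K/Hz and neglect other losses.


C/N0 = EIRP - FSPL + G/T - k = 48.6 - 201.7 + 20.1 - (-228.6)
C/N0 = 95.6000 dB-Hz
R_b = 111.12 Mbps = 1.1112e+08 bps -> 10*log10(R_b) = 80.4579 dB-Hz
Eb/N0 = C/N0 - 10*log10(R_b) = 95.6000 - 80.4579 = 15.1421 dB
Margin = Eb/N0 - Eb/N0_req = 15.1421 - 7.0 = 8.1421 dB (link closes)

8.1421 dB


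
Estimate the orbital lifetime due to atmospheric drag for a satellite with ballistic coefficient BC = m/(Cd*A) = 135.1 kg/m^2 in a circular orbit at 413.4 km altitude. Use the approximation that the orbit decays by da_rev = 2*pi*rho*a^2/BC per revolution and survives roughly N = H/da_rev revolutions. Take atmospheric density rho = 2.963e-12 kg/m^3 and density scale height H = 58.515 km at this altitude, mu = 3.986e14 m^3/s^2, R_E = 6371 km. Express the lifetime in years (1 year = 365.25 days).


a = R_E + alt = 6784.4000 km = 6.7844e+06 m
da_rev = 2*pi*rho*a^2/BC = 2*pi*2.963e-12*(6.7844e+06)^2/135.1 = 6.342771 m per revolution
N = H/da_rev = 58515.0000 m / 6.342771 m = 9225.4625 revolutions
P = 2*pi*sqrt(a^3/mu) = 5561.3265 s
lifetime = N*P = 9225.4625 * 5561.3265 = 5.1305809e+07 s = 593.8172 days
years = 593.8172 / 365.25 = 1.6258 years

1.6258 years


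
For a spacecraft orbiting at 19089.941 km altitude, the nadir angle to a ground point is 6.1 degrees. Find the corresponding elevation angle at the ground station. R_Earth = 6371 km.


r = R_E + alt = 25460.9410 km
Law of sines in the satellite / Earth-center / ground-point triangle:
  sin(nadir)/R_E = sin(90 + el)/r  =>  cos(el) = (r/R_E)*sin(nadir)
cos(el) = (25460.9410 / 6371.0000) * sin(6.1 deg) = 0.4246717
el = arccos(0.4246717) = 64.8701 deg
(Earth-central angle = 90 - nadir - el = 19.0299 deg)

64.8701 degrees
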